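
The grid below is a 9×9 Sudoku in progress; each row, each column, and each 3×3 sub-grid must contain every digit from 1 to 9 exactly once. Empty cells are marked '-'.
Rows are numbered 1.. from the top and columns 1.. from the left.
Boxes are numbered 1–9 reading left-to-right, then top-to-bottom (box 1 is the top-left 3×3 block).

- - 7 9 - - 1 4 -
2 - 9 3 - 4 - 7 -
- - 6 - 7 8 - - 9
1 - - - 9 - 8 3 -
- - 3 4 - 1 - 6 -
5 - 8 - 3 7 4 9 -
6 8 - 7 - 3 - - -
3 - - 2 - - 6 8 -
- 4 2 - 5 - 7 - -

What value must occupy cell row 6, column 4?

6

Row 6 already contains {3, 4, 5, 7, 8, 9}.
Column 4 already contains {2, 3, 4, 7, 9}.
Its 3×3 block (box 5) already contains {1, 3, 4, 7, 9}.
The only value from 1–9 not eliminated is 6, so row 6, column 4 = 6.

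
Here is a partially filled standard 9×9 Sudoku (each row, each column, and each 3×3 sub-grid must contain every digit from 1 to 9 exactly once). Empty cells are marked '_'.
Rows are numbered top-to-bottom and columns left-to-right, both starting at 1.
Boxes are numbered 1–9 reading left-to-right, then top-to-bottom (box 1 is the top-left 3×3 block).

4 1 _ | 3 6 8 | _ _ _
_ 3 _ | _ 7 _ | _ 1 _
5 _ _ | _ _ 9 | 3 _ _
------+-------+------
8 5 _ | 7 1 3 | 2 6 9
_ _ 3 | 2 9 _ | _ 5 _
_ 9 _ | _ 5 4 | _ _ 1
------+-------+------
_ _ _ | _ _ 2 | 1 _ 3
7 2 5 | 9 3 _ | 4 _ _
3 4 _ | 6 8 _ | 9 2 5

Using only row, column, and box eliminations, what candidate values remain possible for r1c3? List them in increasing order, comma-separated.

Row 1 already contains {1, 3, 4, 6, 8}.
Column 3 already contains {3, 5}.
Its 3×3 block (box 1) already contains {1, 3, 4, 5}.
Removing those from 1–9 leaves {2, 7, 9} as the candidates for r1c3.

2,7,9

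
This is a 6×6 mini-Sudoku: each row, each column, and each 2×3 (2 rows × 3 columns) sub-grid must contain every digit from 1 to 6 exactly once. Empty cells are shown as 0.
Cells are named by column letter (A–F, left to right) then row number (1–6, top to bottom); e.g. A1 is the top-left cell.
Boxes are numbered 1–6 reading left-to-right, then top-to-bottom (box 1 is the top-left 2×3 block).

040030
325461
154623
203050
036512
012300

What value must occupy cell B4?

Row 4 already contains {2, 3, 5}.
Column B already contains {1, 2, 3, 4, 5}.
Its 2×3 block (box 3) already contains {1, 2, 3, 4, 5}.
The only value from 1–6 not eliminated is 6, so B4 = 6.

6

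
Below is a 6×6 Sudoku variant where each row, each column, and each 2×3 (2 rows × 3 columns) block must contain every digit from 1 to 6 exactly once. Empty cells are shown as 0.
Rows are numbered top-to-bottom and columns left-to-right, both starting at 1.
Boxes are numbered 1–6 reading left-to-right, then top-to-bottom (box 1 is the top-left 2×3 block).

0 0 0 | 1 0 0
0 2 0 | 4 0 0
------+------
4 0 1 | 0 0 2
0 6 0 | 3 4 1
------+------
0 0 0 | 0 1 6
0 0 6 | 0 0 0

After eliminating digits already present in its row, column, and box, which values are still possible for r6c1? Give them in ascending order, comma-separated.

Row 6 already contains {6}.
Column 1 already contains {4}.
Its 2×3 block (box 5) already contains {6}.
Removing those from 1–6 leaves {1, 2, 3, 5} as the candidates for r6c1.

1,2,3,5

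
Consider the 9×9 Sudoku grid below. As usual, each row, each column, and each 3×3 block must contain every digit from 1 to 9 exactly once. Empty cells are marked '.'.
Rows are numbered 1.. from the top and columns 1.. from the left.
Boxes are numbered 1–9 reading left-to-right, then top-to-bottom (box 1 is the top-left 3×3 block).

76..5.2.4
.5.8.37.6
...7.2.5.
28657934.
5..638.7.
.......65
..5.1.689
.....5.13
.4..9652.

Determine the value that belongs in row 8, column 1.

Cell row 8, column 1 itself could take any of {6, 8, 9} by direct elimination.
Consider where 6 can go in column 1.
row 2, column 1 is out (row 2 already has a 6).
row 3, column 1 is out (box 1 already has a 6).
row 6, column 1 is out (row 6 already has a 6).
row 7, column 1 is out (row 7 already has a 6).
row 9, column 1 is out (row 9 already has a 6).
So the only cell in column 1 that can hold 6 is row 8, column 1.
Therefore row 8, column 1 = 6.

6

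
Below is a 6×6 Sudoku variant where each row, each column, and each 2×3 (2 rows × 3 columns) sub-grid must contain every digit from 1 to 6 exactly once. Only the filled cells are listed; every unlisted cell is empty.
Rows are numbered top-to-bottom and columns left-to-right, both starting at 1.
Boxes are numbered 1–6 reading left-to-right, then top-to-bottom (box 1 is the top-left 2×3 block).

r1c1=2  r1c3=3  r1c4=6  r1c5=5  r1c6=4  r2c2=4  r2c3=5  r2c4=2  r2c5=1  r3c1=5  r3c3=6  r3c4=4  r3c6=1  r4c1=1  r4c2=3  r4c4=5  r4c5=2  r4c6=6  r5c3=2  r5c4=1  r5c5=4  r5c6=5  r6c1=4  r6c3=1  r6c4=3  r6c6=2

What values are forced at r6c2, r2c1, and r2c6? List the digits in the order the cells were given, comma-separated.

5,6,3

For r6c2:
  Consider where 5 can go in column 2.
  r1c2 is out (row 1 already has a 5).
  r3c2 is out (row 3 already has a 5).
  r5c2 is out (row 5 already has a 5).
  So the only cell in column 2 that can hold 5 is r6c2.
  So r6c2 = 5.
For r2c1:
  Row 2 already contains {1, 2, 4, 5}.
  Column 1 already contains {1, 2, 4, 5}.
  Its 2×3 block (box 1) already contains {2, 3, 4, 5}.
  The only value from 1–6 not eliminated is 6, so r2c1 = 6.
For r2c6:
  Row 2 already contains {1, 2, 4, 5}.
  Column 6 already contains {1, 2, 4, 5, 6}.
  Its 2×3 block (box 2) already contains {1, 2, 4, 5, 6}.
  The only value from 1–6 not eliminated is 3, so r2c6 = 3.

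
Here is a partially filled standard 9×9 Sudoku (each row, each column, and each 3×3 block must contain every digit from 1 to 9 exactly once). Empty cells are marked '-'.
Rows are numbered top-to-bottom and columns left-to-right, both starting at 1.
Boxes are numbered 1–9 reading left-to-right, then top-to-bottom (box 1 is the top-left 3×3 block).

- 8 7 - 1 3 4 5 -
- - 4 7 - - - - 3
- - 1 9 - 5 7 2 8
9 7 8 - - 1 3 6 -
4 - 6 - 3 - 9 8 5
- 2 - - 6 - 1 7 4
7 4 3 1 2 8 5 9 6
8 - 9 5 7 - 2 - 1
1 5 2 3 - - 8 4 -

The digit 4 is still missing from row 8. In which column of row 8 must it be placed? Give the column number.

Consider where 4 can go in row 8.
r8c2 is out (column 2 already has a 4).
r8c8 is out (column 8 already has a 4).
So the only cell in row 8 that can hold 4 is r8c6.
That is column 6.

6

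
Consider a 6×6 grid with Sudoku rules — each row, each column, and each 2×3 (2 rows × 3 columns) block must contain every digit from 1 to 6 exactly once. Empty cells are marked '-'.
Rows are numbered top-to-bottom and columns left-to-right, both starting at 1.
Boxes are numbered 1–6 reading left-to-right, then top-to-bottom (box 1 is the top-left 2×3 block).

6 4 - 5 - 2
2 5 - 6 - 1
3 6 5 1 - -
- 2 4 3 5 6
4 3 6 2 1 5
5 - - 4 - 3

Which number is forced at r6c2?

Row 6 already contains {3, 4, 5}.
Column 2 already contains {2, 3, 4, 5, 6}.
Its 2×3 block (box 5) already contains {3, 4, 5, 6}.
The only value from 1–6 not eliminated is 1, so r6c2 = 1.

1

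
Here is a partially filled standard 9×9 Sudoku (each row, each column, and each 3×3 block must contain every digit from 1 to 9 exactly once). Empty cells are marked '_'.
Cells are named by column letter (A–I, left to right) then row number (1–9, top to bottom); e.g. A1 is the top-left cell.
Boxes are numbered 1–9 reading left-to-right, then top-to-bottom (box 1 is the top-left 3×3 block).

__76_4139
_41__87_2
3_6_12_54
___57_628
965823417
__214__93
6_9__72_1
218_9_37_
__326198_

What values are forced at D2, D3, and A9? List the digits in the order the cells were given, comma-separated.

9,7,4

For D2:
  Consider where 9 can go in row 2.
  A2 is out (column A already has a 9).
  E2 is out (column E already has a 9).
  H2 is out (column H already has a 9).
  So the only cell in row 2 that can hold 9 is D2.
  So D2 = 9.
For D3:
  Consider where 7 can go in box 2.
  E1 is out (row 1 already has a 7).
  D2 is out (row 2 already has a 7).
  E2 is out (row 2 already has a 7).
  So the only cell in box 2 that can hold 7 is D3.
  So D3 = 7.
For A9:
  Consider where 4 can go in row 9.
  B9 is out (column B already has a 4).
  I9 is out (column I already has a 4).
  So the only cell in row 9 that can hold 4 is A9.
  So A9 = 4.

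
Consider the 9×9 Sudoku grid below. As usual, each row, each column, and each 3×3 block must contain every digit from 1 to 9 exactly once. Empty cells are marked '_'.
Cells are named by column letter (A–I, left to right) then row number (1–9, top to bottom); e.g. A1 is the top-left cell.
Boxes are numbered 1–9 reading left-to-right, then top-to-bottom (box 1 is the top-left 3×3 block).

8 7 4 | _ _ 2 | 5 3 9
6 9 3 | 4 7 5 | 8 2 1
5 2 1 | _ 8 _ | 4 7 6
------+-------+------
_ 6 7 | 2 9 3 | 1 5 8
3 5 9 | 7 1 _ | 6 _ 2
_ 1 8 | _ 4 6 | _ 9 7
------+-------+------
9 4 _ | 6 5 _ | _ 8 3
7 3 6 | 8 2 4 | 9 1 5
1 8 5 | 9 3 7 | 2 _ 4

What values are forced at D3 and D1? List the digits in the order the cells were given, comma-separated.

3,1

For D3:
  Row 3 already contains {1, 2, 4, 5, 6, 7, 8}.
  Column D already contains {2, 4, 6, 7, 8, 9}.
  Its 3×3 block (box 2) already contains {2, 4, 5, 7, 8}.
  The only value from 1–9 not eliminated is 3, so D3 = 3.
For D1:
  Row 1 already contains {2, 3, 4, 5, 7, 8, 9}.
  Column D already contains {2, 4, 6, 7, 8, 9}.
  Its 3×3 block (box 2) already contains {2, 4, 5, 7, 8}.
  The only value from 1–9 not eliminated is 1, so D1 = 1.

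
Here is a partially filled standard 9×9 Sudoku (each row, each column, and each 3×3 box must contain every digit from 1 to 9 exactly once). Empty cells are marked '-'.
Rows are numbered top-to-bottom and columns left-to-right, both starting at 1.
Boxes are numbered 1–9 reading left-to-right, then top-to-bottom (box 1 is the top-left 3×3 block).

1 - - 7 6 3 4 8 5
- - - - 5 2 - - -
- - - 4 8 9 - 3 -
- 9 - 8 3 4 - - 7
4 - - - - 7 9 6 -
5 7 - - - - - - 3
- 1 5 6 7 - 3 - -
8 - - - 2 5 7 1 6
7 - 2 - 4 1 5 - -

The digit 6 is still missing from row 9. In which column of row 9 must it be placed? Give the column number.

Consider where 6 can go in row 9.
R9C4 is out (column 4 already has a 6).
R9C8 is out (column 8 already has a 6).
R9C9 is out (column 9 already has a 6).
So the only cell in row 9 that can hold 6 is R9C2.
That is column 2.

2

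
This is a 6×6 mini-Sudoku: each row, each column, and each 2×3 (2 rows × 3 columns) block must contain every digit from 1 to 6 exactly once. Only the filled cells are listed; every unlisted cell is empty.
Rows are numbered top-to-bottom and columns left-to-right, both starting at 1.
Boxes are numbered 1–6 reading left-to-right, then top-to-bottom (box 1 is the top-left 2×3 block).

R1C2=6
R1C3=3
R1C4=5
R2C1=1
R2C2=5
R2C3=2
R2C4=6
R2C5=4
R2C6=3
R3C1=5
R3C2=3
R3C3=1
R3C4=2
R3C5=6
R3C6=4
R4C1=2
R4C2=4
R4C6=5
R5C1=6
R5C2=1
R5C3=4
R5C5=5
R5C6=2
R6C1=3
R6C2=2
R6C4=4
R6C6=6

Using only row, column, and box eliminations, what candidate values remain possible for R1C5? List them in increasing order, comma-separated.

Row 1 already contains {3, 5, 6}.
Column 5 already contains {4, 5, 6}.
Its 2×3 block (box 2) already contains {3, 4, 5, 6}.
Removing those from 1–6 leaves {1, 2} as the candidates for R1C5.

1,2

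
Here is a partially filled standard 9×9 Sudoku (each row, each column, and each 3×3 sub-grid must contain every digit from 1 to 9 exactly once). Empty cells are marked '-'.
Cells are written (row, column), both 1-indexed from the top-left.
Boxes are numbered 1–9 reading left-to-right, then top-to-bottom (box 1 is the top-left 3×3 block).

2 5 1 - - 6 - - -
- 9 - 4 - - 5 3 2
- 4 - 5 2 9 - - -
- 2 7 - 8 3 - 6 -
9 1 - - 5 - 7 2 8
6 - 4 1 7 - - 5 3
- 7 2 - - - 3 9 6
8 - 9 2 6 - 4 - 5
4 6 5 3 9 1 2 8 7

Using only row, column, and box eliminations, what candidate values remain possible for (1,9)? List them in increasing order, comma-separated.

Row 1 already contains {1, 2, 5, 6}.
Column 9 already contains {2, 3, 5, 6, 7, 8}.
Its 3×3 block (box 3) already contains {2, 3, 5}.
Removing those from 1–9 leaves {4, 9} as the candidates for (1,9).

4,9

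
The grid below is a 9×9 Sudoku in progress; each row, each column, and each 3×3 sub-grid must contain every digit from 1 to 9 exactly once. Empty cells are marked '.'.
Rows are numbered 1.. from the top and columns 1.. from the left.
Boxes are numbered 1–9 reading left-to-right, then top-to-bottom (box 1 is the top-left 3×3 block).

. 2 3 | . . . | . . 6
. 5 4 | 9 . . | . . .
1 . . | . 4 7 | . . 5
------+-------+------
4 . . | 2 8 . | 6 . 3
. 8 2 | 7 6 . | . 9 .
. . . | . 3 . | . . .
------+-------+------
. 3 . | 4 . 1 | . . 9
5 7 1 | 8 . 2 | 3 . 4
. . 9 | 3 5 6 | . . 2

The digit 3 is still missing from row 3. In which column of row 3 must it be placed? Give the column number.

8

Consider where 3 can go in row 3.
row 3, column 2 is out (column 2 already has a 3).
row 3, column 3 is out (column 3 already has a 3).
row 3, column 4 is out (column 4 already has a 3).
row 3, column 7 is out (column 7 already has a 3).
So the only cell in row 3 that can hold 3 is row 3, column 8.
That is column 8.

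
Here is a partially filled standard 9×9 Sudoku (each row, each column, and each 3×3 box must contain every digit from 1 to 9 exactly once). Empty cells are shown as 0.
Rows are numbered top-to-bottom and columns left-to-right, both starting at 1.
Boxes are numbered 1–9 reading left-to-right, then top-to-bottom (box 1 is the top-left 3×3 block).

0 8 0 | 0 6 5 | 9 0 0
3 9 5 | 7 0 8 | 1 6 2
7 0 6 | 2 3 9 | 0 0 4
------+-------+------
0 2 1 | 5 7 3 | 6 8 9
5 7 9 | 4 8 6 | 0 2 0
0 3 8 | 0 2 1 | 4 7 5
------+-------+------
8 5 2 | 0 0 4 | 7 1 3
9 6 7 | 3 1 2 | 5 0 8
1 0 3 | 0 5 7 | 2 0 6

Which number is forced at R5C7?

3

Row 5 already contains {2, 4, 5, 6, 7, 8, 9}.
Column 7 already contains {1, 2, 4, 5, 6, 7, 9}.
Its 3×3 block (box 6) already contains {2, 4, 5, 6, 7, 8, 9}.
The only value from 1–9 not eliminated is 3, so R5C7 = 3.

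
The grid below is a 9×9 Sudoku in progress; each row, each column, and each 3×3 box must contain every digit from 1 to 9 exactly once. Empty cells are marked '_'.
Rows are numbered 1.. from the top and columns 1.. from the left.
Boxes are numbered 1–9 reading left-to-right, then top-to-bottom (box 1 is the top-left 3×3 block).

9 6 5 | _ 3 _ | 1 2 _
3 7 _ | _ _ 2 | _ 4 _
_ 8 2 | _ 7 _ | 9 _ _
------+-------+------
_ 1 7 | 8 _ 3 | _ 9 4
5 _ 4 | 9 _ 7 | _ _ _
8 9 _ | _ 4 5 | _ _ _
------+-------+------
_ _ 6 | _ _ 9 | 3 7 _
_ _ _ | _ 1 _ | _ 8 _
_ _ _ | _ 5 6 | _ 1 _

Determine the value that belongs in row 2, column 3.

1

Row 2 already contains {2, 3, 4, 7}.
Column 3 already contains {2, 4, 5, 6, 7}.
Its 3×3 block (box 1) already contains {2, 3, 5, 6, 7, 8, 9}.
The only value from 1–9 not eliminated is 1, so row 2, column 3 = 1.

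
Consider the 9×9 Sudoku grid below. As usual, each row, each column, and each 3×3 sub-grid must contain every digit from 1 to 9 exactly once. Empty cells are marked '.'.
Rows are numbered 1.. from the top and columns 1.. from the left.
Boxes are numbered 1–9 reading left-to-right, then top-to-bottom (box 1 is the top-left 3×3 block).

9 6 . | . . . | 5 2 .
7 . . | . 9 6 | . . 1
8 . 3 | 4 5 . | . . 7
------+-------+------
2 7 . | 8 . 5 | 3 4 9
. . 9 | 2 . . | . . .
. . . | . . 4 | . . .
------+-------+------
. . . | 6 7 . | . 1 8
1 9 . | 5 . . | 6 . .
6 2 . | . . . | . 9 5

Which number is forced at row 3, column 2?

Row 3 already contains {3, 4, 5, 7, 8}.
Column 2 already contains {2, 6, 7, 9}.
Its 3×3 block (box 1) already contains {3, 6, 7, 8, 9}.
The only value from 1–9 not eliminated is 1, so row 3, column 2 = 1.

1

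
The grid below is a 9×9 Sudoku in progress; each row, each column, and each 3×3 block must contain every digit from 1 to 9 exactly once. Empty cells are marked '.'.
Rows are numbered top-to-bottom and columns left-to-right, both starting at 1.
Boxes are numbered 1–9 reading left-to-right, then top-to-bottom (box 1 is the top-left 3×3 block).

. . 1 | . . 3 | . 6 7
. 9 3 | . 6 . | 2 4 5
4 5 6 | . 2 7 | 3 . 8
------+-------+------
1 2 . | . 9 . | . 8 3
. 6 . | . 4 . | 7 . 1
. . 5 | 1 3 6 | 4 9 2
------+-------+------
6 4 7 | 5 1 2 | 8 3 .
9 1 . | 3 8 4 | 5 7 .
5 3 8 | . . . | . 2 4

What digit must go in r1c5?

5

Row 1 already contains {1, 3, 6, 7}.
Column 5 already contains {1, 2, 3, 4, 6, 8, 9}.
Its 3×3 block (box 2) already contains {2, 3, 6, 7}.
The only value from 1–9 not eliminated is 5, so r1c5 = 5.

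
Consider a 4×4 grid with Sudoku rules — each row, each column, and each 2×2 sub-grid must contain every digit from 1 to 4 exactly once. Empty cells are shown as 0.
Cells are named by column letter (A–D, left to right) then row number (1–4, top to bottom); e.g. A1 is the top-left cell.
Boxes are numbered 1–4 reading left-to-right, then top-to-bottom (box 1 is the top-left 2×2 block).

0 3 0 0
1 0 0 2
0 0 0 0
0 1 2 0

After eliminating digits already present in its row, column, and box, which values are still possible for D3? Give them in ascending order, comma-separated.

1,3,4

Row 3 already contains {}.
Column D already contains {2}.
Its 2×2 block (box 4) already contains {2}.
Removing those from 1–4 leaves {1, 3, 4} as the candidates for D3.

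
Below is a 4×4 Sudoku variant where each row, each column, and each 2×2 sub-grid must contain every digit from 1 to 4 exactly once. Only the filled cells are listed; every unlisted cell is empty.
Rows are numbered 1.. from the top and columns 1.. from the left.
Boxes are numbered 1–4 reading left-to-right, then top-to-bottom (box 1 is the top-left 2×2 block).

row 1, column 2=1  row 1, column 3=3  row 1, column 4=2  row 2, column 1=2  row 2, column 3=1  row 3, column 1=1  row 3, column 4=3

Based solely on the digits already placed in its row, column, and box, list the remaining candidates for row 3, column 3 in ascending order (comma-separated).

2,4

Row 3 already contains {1, 3}.
Column 3 already contains {1, 3}.
Its 2×2 block (box 4) already contains {3}.
Removing those from 1–4 leaves {2, 4} as the candidates for row 3, column 3.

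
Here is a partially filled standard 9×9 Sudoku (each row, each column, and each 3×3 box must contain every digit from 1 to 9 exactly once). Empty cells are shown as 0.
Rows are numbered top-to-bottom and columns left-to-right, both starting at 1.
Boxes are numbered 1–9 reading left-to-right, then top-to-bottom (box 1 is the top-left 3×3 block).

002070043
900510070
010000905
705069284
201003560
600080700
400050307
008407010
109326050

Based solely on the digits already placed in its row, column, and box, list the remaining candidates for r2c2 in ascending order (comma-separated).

3,4,6,8

Row 2 already contains {1, 5, 7, 9}.
Column 2 already contains {1}.
Its 3×3 block (box 1) already contains {1, 2, 9}.
Removing those from 1–9 leaves {3, 4, 6, 8} as the candidates for r2c2.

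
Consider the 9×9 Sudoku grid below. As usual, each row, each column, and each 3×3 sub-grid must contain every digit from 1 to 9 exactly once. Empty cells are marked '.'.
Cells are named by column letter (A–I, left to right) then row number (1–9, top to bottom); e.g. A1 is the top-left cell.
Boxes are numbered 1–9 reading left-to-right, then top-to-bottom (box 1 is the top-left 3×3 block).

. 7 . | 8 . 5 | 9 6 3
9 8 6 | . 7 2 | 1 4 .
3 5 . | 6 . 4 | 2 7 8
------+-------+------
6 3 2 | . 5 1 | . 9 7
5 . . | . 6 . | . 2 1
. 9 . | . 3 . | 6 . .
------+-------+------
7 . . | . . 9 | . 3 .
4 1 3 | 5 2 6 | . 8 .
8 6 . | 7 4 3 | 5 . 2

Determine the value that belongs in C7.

5

Row 7 already contains {3, 7, 9}.
Column C already contains {2, 3, 6}.
Its 3×3 block (box 7) already contains {1, 3, 4, 6, 7, 8}.
The only value from 1–9 not eliminated is 5, so C7 = 5.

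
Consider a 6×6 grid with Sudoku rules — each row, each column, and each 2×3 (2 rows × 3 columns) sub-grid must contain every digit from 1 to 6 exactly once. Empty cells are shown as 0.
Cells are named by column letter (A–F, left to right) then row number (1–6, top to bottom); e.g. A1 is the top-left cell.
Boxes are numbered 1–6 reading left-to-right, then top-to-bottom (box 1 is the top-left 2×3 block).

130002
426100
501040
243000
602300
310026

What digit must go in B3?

6

Row 3 already contains {1, 4, 5}.
Column B already contains {1, 2, 3, 4}.
Its 2×3 block (box 3) already contains {1, 2, 3, 4, 5}.
The only value from 1–6 not eliminated is 6, so B3 = 6.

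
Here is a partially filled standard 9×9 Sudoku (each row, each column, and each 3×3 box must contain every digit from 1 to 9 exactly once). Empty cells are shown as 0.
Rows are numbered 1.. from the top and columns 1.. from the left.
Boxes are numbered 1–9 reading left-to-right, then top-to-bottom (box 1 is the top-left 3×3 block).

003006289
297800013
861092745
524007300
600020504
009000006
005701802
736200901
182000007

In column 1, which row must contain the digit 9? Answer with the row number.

7

Consider where 9 can go in column 1.
row 1, column 1 is out (row 1 already has a 9).
row 6, column 1 is out (row 6 already has a 9).
So the only cell in column 1 that can hold 9 is row 7, column 1.
That is row 7.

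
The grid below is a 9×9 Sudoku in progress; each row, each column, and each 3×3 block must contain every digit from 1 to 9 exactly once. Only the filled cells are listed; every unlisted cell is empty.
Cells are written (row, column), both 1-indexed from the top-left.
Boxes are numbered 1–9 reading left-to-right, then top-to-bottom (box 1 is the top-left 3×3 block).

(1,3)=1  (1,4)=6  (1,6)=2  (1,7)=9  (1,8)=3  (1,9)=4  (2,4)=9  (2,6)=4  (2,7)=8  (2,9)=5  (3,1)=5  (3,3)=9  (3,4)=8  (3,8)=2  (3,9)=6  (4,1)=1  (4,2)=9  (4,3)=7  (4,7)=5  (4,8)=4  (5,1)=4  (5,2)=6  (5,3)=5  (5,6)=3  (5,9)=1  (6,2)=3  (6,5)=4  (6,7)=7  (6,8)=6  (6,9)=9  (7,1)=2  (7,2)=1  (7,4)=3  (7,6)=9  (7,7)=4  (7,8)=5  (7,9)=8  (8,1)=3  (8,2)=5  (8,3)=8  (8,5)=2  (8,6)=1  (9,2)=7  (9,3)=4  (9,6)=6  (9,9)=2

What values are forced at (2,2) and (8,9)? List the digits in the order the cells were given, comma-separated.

2,7

For (2,2):
  Row 2 already contains {4, 5, 8, 9}.
  Column 2 already contains {1, 3, 5, 6, 7, 9}.
  Its 3×3 block (box 1) already contains {1, 5, 9}.
  The only value from 1–9 not eliminated is 2, so (2,2) = 2.
For (8,9):
  Row 8 already contains {1, 2, 3, 5, 8}.
  Column 9 already contains {1, 2, 4, 5, 6, 8, 9}.
  Its 3×3 block (box 9) already contains {2, 4, 5, 8}.
  The only value from 1–9 not eliminated is 7, so (8,9) = 7.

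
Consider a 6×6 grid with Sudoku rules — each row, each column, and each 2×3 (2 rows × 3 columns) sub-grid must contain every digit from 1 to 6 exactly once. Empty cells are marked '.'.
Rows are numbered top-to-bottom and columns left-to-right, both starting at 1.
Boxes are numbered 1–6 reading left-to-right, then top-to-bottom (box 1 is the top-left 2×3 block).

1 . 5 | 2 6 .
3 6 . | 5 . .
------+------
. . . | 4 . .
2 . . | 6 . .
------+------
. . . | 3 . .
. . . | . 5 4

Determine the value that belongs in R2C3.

2

Cell R2C3 itself could take any of {2, 4} by direct elimination.
Consider where 2 can go in row 2.
R2C5 is out (box 2 already has a 2).
R2C6 is out (box 2 already has a 2).
So the only cell in row 2 that can hold 2 is R2C3.
Therefore R2C3 = 2.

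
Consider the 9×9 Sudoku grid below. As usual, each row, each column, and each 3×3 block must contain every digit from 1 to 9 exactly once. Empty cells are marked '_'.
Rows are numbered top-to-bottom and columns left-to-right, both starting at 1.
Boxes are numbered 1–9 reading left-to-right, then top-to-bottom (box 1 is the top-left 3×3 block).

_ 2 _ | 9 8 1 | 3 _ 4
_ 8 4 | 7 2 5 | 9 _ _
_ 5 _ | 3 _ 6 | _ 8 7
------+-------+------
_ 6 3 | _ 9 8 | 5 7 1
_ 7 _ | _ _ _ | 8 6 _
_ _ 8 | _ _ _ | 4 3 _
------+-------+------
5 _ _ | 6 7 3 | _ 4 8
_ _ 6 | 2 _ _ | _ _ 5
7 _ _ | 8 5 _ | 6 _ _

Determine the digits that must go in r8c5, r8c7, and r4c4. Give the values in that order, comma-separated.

For r8c5:
  Consider where 1 can go in box 8.
  r8c6 is out (column 6 already has a 1).
  r9c6 is out (column 6 already has a 1).
  So the only cell in box 8 that can hold 1 is r8c5.
  So r8c5 = 1.
For r8c7:
  Consider where 7 can go in box 9.
  r7c7 is out (row 7 already has a 7).
  r8c8 is out (column 8 already has a 7).
  r9c8 is out (row 9 already has a 7).
  r9c9 is out (row 9 already has a 7).
  So the only cell in box 9 that can hold 7 is r8c7.
  So r8c7 = 7.
For r4c4:
  Row 4 already contains {1, 3, 5, 6, 7, 8, 9}.
  Column 4 already contains {2, 3, 6, 7, 8, 9}.
  Its 3×3 block (box 5) already contains {8, 9}.
  The only value from 1–9 not eliminated is 4, so r4c4 = 4.

1,7,4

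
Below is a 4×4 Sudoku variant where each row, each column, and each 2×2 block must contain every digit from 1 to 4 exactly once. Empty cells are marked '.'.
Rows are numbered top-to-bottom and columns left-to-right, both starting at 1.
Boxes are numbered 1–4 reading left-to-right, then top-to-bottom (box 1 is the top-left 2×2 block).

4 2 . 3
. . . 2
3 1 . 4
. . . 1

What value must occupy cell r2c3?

4

Cell r2c3 itself could take any of {1, 4} by direct elimination.
Consider where 4 can go in row 2.
r2c1 is out (column 1 already has a 4).
r2c2 is out (box 1 already has a 4).
So the only cell in row 2 that can hold 4 is r2c3.
Therefore r2c3 = 4.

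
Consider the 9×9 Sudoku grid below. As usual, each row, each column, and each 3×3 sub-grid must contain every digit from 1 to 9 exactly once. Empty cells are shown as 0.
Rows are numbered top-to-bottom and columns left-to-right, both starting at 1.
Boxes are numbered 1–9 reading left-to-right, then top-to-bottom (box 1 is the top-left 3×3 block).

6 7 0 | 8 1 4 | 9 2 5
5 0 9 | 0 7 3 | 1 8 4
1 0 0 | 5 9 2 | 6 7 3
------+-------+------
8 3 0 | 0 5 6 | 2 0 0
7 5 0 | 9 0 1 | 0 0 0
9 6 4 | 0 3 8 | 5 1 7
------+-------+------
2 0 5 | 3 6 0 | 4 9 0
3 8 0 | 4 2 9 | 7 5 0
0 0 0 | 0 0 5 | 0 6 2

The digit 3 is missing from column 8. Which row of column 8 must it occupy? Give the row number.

Consider where 3 can go in column 8.
R4C8 is out (row 4 already has a 3).
So the only cell in column 8 that can hold 3 is R5C8.
That is row 5.

5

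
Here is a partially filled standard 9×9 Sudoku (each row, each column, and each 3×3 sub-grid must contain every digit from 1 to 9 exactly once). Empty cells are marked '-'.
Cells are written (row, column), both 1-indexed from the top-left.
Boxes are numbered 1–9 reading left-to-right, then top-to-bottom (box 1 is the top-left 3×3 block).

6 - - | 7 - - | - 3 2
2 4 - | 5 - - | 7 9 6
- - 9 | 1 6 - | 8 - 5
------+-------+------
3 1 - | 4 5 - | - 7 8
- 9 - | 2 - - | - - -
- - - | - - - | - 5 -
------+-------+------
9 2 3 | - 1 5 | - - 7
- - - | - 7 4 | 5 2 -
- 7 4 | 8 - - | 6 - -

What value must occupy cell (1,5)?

Cell (1,5) itself could take any of {4, 8, 9} by direct elimination.
Consider where 4 can go in column 5.
(2,5) is out (row 2 already has a 4).
(5,5) is out (box 5 already has a 4).
(6,5) is out (box 5 already has a 4).
(9,5) is out (row 9 already has a 4).
So the only cell in column 5 that can hold 4 is (1,5).
Therefore (1,5) = 4.

4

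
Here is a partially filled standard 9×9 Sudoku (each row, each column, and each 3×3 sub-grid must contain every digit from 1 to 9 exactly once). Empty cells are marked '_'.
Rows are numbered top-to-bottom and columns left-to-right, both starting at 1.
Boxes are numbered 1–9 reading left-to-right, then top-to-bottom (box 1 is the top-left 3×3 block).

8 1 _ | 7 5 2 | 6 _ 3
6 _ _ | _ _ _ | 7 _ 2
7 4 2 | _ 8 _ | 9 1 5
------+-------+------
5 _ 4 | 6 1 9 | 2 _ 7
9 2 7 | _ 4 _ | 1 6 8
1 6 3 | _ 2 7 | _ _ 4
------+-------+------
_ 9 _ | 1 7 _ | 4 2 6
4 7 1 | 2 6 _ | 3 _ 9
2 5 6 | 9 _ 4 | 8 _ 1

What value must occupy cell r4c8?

3

Row 4 already contains {1, 2, 4, 5, 6, 7, 9}.
Column 8 already contains {1, 2, 6}.
Its 3×3 block (box 6) already contains {1, 2, 4, 6, 7, 8}.
The only value from 1–9 not eliminated is 3, so r4c8 = 3.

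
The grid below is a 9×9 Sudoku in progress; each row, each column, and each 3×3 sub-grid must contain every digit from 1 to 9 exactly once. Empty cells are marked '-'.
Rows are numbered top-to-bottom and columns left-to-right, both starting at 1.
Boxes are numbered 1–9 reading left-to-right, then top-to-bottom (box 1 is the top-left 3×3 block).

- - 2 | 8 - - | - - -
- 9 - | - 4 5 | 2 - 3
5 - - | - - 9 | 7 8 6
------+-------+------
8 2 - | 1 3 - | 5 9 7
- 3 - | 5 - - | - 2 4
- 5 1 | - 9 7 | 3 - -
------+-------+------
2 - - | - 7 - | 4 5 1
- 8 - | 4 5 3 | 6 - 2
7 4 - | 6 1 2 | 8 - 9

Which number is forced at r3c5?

Row 3 already contains {5, 6, 7, 8, 9}.
Column 5 already contains {1, 3, 4, 5, 7, 9}.
Its 3×3 block (box 2) already contains {4, 5, 8, 9}.
The only value from 1–9 not eliminated is 2, so r3c5 = 2.

2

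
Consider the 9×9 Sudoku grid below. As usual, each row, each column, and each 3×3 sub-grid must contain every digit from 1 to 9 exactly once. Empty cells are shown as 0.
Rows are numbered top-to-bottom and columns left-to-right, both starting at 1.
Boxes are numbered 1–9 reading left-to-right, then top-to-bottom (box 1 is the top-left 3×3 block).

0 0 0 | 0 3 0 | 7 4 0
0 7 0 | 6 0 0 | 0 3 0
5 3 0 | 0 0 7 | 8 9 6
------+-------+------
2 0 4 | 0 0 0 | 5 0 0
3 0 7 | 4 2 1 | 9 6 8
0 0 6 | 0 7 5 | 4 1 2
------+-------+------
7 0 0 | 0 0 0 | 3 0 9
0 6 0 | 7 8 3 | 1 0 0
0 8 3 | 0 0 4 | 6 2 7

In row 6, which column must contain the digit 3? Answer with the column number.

4

Consider where 3 can go in row 6.
r6c1 is out (column 1 already has a 3).
r6c2 is out (column 2 already has a 3).
So the only cell in row 6 that can hold 3 is r6c4.
That is column 4.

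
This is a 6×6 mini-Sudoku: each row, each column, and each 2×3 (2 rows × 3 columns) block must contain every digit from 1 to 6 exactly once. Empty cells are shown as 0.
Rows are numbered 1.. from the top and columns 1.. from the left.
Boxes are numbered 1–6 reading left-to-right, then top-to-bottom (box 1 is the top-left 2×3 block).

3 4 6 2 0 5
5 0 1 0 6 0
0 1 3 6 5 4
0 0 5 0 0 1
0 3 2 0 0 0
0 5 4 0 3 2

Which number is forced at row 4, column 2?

6

Cell row 4, column 2 itself could take any of {2, 6} by direct elimination.
Consider where 6 can go in column 2.
row 2, column 2 is out (row 2 already has a 6).
So the only cell in column 2 that can hold 6 is row 4, column 2.
Therefore row 4, column 2 = 6.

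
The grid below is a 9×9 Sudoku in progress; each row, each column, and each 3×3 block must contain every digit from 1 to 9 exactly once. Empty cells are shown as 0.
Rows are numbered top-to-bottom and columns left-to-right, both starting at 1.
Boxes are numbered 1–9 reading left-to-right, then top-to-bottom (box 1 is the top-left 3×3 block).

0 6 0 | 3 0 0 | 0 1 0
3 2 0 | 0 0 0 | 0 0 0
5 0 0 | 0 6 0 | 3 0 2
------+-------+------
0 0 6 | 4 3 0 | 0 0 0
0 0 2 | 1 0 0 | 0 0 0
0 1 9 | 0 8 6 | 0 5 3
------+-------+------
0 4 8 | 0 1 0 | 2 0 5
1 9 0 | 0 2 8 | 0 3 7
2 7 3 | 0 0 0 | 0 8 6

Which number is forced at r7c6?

3

Cell r7c6 itself could take any of {3, 7, 9} by direct elimination.
Consider where 3 can go in row 7.
r7c1 is out (column 1 already has a 3).
r7c4 is out (column 4 already has a 3).
r7c8 is out (column 8 already has a 3).
So the only cell in row 7 that can hold 3 is r7c6.
Therefore r7c6 = 3.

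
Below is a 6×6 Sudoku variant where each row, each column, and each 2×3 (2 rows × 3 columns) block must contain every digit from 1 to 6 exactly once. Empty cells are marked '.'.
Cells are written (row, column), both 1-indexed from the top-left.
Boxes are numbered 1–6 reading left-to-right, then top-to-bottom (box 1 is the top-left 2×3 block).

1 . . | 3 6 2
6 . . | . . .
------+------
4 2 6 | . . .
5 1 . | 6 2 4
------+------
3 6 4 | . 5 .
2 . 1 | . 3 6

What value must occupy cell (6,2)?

Row 6 already contains {1, 2, 3, 6}.
Column 2 already contains {1, 2, 6}.
Its 2×3 block (box 5) already contains {1, 2, 3, 4, 6}.
The only value from 1–6 not eliminated is 5, so (6,2) = 5.

5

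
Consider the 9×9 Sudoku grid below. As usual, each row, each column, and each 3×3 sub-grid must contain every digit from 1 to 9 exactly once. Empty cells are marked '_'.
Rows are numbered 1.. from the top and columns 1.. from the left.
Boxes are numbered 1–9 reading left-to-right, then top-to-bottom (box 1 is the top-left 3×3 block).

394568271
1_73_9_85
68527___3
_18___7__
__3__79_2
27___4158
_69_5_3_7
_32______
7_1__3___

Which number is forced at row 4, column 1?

Cell row 4, column 1 itself could take any of {4, 5, 9} by direct elimination.
Consider where 9 can go in column 1.
row 5, column 1 is out (row 5 already has a 9).
row 7, column 1 is out (row 7 already has a 9).
row 8, column 1 is out (box 7 already has a 9).
So the only cell in column 1 that can hold 9 is row 4, column 1.
Therefore row 4, column 1 = 9.

9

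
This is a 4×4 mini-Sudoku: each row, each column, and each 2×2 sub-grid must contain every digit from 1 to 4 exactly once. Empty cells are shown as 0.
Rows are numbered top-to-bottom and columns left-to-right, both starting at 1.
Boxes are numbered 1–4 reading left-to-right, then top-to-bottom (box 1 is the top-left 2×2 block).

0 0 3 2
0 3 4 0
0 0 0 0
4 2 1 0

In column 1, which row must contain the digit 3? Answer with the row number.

3

Consider where 3 can go in column 1.
r1c1 is out (row 1 already has a 3).
r2c1 is out (row 2 already has a 3).
So the only cell in column 1 that can hold 3 is r3c1.
That is row 3.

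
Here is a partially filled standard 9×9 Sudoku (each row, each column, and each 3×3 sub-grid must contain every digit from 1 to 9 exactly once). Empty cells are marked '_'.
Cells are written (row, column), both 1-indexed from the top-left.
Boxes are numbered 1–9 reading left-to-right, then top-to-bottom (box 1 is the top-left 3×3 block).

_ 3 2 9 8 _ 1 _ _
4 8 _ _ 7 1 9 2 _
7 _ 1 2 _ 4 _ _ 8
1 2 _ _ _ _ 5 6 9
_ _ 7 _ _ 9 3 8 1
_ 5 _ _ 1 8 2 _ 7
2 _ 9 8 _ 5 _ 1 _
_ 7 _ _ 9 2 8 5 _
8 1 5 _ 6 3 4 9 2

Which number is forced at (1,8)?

7

Cell (1,8) itself could take any of {4, 7} by direct elimination.
Consider where 7 can go in column 8.
(3,8) is out (row 3 already has a 7).
(6,8) is out (row 6 already has a 7).
So the only cell in column 8 that can hold 7 is (1,8).
Therefore (1,8) = 7.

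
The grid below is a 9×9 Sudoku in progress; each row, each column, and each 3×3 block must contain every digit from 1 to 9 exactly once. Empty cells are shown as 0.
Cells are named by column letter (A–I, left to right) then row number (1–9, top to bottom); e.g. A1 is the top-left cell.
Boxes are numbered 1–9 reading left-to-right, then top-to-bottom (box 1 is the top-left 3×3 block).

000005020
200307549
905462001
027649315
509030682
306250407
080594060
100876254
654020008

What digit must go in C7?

Cell C7 itself could take any of {2, 3} by direct elimination.
Consider where 2 can go in column C.
C1 is out (row 1 already has a 2).
C2 is out (row 2 already has a 2).
C8 is out (row 8 already has a 2).
So the only cell in column C that can hold 2 is C7.
Therefore C7 = 2.

2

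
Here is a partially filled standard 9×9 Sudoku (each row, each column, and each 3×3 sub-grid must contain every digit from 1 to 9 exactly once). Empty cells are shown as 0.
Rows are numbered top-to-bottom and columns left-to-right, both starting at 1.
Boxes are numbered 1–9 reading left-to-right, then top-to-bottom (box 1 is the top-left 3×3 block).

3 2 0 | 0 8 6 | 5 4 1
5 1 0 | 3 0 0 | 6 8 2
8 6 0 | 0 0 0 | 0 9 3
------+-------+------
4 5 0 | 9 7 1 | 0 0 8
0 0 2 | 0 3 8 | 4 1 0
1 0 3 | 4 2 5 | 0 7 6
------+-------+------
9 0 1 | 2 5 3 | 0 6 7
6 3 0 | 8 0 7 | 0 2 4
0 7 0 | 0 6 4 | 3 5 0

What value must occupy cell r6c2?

Cell r6c2 itself could take any of {8, 9} by direct elimination.
Consider where 8 can go in row 6.
r6c7 is out (box 6 already has a 8).
So the only cell in row 6 that can hold 8 is r6c2.
Therefore r6c2 = 8.

8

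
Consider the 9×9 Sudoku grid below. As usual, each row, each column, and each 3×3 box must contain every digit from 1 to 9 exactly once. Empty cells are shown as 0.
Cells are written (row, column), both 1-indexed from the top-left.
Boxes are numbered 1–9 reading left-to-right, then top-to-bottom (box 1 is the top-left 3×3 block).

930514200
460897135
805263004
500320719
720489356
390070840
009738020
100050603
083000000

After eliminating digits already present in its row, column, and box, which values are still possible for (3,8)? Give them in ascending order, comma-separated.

7,9

Row 3 already contains {2, 3, 4, 5, 6, 8}.
Column 8 already contains {1, 2, 3, 4, 5}.
Its 3×3 block (box 3) already contains {1, 2, 3, 4, 5}.
Removing those from 1–9 leaves {7, 9} as the candidates for (3,8).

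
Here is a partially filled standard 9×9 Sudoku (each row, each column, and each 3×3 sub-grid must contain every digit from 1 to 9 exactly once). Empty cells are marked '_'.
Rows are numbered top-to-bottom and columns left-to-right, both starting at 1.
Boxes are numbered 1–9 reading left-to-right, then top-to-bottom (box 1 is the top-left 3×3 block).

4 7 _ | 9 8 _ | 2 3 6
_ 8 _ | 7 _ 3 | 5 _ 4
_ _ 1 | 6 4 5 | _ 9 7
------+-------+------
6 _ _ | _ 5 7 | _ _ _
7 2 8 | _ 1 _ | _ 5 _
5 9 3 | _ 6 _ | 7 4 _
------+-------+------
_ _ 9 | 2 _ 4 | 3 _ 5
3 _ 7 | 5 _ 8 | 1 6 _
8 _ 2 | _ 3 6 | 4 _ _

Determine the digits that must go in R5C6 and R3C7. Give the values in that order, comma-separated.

For R5C6:
  Row 5 already contains {1, 2, 5, 7, 8}.
  Column 6 already contains {3, 4, 5, 6, 7, 8}.
  Its 3×3 block (box 5) already contains {1, 5, 6, 7}.
  The only value from 1–9 not eliminated is 9, so R5C6 = 9.
For R3C7:
  Row 3 already contains {1, 4, 5, 6, 7, 9}.
  Column 7 already contains {1, 2, 3, 4, 5, 7}.
  Its 3×3 block (box 3) already contains {2, 3, 4, 5, 6, 7, 9}.
  The only value from 1–9 not eliminated is 8, so R3C7 = 8.

9,8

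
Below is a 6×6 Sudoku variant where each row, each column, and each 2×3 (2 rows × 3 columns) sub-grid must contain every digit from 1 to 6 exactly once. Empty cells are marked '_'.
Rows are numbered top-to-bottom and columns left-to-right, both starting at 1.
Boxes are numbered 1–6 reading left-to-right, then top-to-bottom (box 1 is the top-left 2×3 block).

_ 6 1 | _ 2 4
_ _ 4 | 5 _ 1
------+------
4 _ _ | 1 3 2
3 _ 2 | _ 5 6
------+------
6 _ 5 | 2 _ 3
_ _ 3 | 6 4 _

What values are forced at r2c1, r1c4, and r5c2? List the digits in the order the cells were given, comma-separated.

2,3,4

For r2c1:
  Row 2 already contains {1, 4, 5}.
  Column 1 already contains {3, 4, 6}.
  Its 2×3 block (box 1) already contains {1, 4, 6}.
  The only value from 1–6 not eliminated is 2, so r2c1 = 2.
For r1c4:
  Row 1 already contains {1, 2, 4, 6}.
  Column 4 already contains {1, 2, 5, 6}.
  Its 2×3 block (box 2) already contains {1, 2, 4, 5}.
  The only value from 1–6 not eliminated is 3, so r1c4 = 3.
For r5c2:
  Consider where 4 can go in column 2.
  r2c2 is out (row 2 already has a 4).
  r3c2 is out (row 3 already has a 4).
  r4c2 is out (box 3 already has a 4).
  r6c2 is out (row 6 already has a 4).
  So the only cell in column 2 that can hold 4 is r5c2.
  So r5c2 = 4.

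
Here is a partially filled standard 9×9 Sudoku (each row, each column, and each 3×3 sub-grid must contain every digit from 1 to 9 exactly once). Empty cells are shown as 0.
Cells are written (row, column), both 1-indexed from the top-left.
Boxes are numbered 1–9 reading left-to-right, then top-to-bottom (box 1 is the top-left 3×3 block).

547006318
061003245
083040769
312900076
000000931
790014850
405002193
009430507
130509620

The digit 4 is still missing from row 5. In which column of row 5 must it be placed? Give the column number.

Consider where 4 can go in row 5.
(5,1) is out (column 1 already has a 4).
(5,2) is out (column 2 already has a 4).
(5,4) is out (column 4 already has a 4).
(5,5) is out (column 5 already has a 4).
(5,6) is out (column 6 already has a 4).
So the only cell in row 5 that can hold 4 is (5,3).
That is column 3.

3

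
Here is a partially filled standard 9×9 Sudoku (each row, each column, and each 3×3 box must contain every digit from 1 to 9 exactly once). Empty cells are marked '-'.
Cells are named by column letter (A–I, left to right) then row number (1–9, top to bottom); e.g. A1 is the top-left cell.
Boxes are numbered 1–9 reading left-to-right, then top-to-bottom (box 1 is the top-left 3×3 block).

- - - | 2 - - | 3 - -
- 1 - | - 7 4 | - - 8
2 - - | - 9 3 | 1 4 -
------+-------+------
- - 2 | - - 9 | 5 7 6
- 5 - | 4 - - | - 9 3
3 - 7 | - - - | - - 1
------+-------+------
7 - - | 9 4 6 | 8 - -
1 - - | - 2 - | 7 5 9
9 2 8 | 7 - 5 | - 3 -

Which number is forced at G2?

9

Cell G2 itself could take any of {2, 6, 9} by direct elimination.
Consider where 9 can go in box 3.
H1 is out (column H already has a 9).
I1 is out (column I already has a 9).
H2 is out (column H already has a 9).
I3 is out (row 3 already has a 9).
So the only cell in box 3 that can hold 9 is G2.
Therefore G2 = 9.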